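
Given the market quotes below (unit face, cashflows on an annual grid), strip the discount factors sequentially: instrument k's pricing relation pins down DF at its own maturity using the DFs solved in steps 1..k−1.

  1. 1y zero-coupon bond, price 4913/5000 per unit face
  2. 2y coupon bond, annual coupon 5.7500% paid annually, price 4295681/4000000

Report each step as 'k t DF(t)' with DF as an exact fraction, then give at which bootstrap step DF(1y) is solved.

step 1 [1y] zero: DF = P = 4913/5000 ≈ 0.982600
step 2 [2y] bond c/1=23/400: DF=(4295681/4000000 − 23/400·(0.982600))/(1+23/400) = 9621/10000 ≈ 0.962100

1 1 4913/5000
2 2 9621/10000
DF(1y) is solved at step 1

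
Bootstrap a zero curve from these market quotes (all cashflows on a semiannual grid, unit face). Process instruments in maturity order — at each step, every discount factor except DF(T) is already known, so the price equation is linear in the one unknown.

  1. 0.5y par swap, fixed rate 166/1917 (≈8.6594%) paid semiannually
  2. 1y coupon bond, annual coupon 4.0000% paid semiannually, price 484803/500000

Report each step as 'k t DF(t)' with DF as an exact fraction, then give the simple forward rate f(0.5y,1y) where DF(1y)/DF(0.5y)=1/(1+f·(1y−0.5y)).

step 1 [0.5y] swap r/2=83/1917: DF=(1 − 83/1917·(0))/(1+83/1917) = 1917/2000 ≈ 0.958500
step 2 [1y] bond c/2=1/50: DF=(484803/500000 − 1/50·(0.958500))/(1+1/50) = 4659/5000 ≈ 0.931800

1 1/2 1917/2000
2 1 4659/5000
f(0.5y,1y) = ((1917/2000)/(4659/5000) − 1)/(1/2) = 89/1553 ≈ 5.7308%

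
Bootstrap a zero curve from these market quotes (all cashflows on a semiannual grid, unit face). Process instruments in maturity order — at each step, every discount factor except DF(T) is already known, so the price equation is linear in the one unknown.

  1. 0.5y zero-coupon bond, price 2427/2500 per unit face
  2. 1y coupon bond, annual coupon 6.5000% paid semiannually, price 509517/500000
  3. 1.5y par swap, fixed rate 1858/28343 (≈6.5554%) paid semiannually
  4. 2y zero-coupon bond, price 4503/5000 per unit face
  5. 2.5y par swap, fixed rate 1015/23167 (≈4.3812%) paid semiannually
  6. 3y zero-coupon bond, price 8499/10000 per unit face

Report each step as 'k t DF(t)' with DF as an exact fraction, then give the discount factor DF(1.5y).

1 1/2 2427/2500
2 1 2391/2500
3 3/2 9071/10000
4 2 4503/5000
5 5/2 1797/2000
6 3 8499/10000
DF(1.5y) = 9071/10000 ≈ 0.907100

step 1 [0.5y] zero: DF = P = 2427/2500 ≈ 0.970800
step 2 [1y] bond c/2=13/400: DF=(509517/500000 − 13/400·(0.970800))/(1+13/400) = 2391/2500 ≈ 0.956400
step 3 [1.5y] swap r/2=929/28343: DF=(1 − 929/28343·(0.970800+0.956400))/(1+929/28343) = 9071/10000 ≈ 0.907100
step 4 [2y] zero: DF = P = 4503/5000 ≈ 0.900600
step 5 [2.5y] swap r/2=1015/46334: DF=(1 − 1015/46334·(0.970800+0.956400+0.907100+0.900600))/(1+1015/46334) = 1797/2000 ≈ 0.898500
step 6 [3y] zero: DF = P = 8499/10000 ≈ 0.849900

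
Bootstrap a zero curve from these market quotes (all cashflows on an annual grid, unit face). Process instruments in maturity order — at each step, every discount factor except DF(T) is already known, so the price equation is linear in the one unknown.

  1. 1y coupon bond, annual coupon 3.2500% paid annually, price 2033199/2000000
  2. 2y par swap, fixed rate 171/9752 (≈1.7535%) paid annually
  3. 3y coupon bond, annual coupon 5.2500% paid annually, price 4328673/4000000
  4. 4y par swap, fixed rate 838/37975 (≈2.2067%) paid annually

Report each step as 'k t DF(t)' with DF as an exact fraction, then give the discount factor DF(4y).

step 1 [1y] bond c/1=13/400: DF=(2033199/2000000 − 13/400·(0))/(1+13/400) = 4923/5000 ≈ 0.984600
step 2 [2y] swap r/1=171/9752: DF=(1 − 171/9752·(0.984600))/(1+171/9752) = 4829/5000 ≈ 0.965800
step 3 [3y] bond c/1=21/400: DF=(4328673/4000000 − 21/400·(0.984600+0.965800))/(1+21/400) = 9309/10000 ≈ 0.930900
step 4 [4y] swap r/1=838/37975: DF=(1 − 838/37975·(0.984600+0.965800+0.930900))/(1+838/37975) = 4581/5000 ≈ 0.916200

1 1 4923/5000
2 2 4829/5000
3 3 9309/10000
4 4 4581/5000
DF(4y) = 4581/5000 ≈ 0.916200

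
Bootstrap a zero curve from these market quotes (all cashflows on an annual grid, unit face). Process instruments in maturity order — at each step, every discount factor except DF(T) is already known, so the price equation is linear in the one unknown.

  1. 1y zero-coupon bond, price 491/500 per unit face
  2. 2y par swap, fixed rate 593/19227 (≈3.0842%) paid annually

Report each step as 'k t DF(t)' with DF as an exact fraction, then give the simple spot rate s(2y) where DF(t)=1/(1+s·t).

1 1 491/500
2 2 9407/10000
s(2y) = (1/(9407/10000) − 1)/(2) = 593/18814 ≈ 3.1519%

step 1 [1y] zero: DF = P = 491/500 ≈ 0.982000
step 2 [2y] swap r/1=593/19227: DF=(1 − 593/19227·(0.982000))/(1+593/19227) = 9407/10000 ≈ 0.940700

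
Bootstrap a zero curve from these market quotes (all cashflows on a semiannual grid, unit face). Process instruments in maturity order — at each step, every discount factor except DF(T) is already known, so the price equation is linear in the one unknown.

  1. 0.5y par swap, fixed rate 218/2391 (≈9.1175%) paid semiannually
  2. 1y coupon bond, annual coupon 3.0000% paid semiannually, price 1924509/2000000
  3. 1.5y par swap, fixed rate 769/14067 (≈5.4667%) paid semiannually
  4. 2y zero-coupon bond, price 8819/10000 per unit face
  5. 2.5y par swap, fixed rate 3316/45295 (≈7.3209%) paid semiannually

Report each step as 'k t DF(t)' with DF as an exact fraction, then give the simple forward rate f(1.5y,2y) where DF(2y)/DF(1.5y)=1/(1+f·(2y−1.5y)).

step 1 [0.5y] swap r/2=109/2391: DF=(1 − 109/2391·(0))/(1+109/2391) = 2391/2500 ≈ 0.956400
step 2 [1y] bond c/2=3/200: DF=(1924509/2000000 − 3/200·(0.956400))/(1+3/200) = 9339/10000 ≈ 0.933900
step 3 [1.5y] swap r/2=769/28134: DF=(1 − 769/28134·(0.956400+0.933900))/(1+769/28134) = 9231/10000 ≈ 0.923100
step 4 [2y] zero: DF = P = 8819/10000 ≈ 0.881900
step 5 [2.5y] swap r/2=1658/45295: DF=(1 − 1658/45295·(0.956400+0.933900+0.923100+0.881900))/(1+1658/45295) = 4171/5000 ≈ 0.834200

1 1/2 2391/2500
2 1 9339/10000
3 3/2 9231/10000
4 2 8819/10000
5 5/2 4171/5000
f(1.5y,2y) = ((9231/10000)/(8819/10000) − 1)/(1/2) = 824/8819 ≈ 9.3435%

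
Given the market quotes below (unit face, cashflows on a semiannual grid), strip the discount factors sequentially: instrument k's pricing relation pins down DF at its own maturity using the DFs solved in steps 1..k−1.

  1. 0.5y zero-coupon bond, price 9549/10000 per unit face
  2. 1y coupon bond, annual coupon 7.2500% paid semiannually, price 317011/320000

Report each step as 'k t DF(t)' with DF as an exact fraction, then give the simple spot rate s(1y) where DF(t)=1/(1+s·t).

1 1/2 9549/10000
2 1 4613/5000
s(1y) = (1/(4613/5000) − 1)/(1) = 387/4613 ≈ 8.3893%

step 1 [0.5y] zero: DF = P = 9549/10000 ≈ 0.954900
step 2 [1y] bond c/2=29/800: DF=(317011/320000 − 29/800·(0.954900))/(1+29/800) = 4613/5000 ≈ 0.922600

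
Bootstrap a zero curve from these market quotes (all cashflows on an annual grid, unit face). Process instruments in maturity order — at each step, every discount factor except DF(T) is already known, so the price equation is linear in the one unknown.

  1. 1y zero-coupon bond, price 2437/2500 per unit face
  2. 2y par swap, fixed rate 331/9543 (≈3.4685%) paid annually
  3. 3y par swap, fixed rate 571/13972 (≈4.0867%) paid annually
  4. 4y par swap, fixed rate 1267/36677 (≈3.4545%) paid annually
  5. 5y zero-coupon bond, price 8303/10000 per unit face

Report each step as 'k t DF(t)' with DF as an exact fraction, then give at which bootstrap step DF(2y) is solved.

step 1 [1y] zero: DF = P = 2437/2500 ≈ 0.974800
step 2 [2y] swap r/1=331/9543: DF=(1 − 331/9543·(0.974800))/(1+331/9543) = 4669/5000 ≈ 0.933800
step 3 [3y] swap r/1=571/13972: DF=(1 − 571/13972·(0.974800+0.933800))/(1+571/13972) = 4429/5000 ≈ 0.885800
step 4 [4y] swap r/1=1267/36677: DF=(1 − 1267/36677·(0.974800+0.933800+0.885800))/(1+1267/36677) = 8733/10000 ≈ 0.873300
step 5 [5y] zero: DF = P = 8303/10000 ≈ 0.830300

1 1 2437/2500
2 2 4669/5000
3 3 4429/5000
4 4 8733/10000
5 5 8303/10000
DF(2y) is solved at step 2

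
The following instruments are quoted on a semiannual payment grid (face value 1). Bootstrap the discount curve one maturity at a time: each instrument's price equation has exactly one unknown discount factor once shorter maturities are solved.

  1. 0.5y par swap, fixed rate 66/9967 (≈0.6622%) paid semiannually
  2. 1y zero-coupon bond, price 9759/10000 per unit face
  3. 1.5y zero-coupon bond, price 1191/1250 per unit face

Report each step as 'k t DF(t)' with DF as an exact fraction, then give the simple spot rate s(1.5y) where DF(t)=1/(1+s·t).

step 1 [0.5y] swap r/2=33/9967: DF=(1 − 33/9967·(0))/(1+33/9967) = 9967/10000 ≈ 0.996700
step 2 [1y] zero: DF = P = 9759/10000 ≈ 0.975900
step 3 [1.5y] zero: DF = P = 1191/1250 ≈ 0.952800

1 1/2 9967/10000
2 1 9759/10000
3 3/2 1191/1250
s(1.5y) = (1/(1191/1250) − 1)/(3/2) = 118/3573 ≈ 3.3025%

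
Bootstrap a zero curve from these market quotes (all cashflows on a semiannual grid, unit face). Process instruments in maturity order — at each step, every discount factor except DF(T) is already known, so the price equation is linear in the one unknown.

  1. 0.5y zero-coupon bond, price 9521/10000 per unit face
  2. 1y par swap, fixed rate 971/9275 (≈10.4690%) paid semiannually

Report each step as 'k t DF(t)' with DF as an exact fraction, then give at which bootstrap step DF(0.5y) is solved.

step 1 [0.5y] zero: DF = P = 9521/10000 ≈ 0.952100
step 2 [1y] swap r/2=971/18550: DF=(1 − 971/18550·(0.952100))/(1+971/18550) = 9029/10000 ≈ 0.902900

1 1/2 9521/10000
2 1 9029/10000
DF(0.5y) is solved at step 1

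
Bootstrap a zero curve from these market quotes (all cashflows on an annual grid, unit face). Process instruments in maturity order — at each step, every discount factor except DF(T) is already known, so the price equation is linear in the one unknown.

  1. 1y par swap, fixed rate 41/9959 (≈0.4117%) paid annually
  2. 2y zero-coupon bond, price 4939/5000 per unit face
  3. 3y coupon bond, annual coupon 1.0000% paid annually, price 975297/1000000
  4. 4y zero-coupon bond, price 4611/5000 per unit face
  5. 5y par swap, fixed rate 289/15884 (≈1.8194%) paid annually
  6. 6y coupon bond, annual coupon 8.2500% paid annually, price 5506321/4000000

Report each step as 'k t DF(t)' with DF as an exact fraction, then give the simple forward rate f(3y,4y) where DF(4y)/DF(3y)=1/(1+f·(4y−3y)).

step 1 [1y] swap r/1=41/9959: DF=(1 − 41/9959·(0))/(1+41/9959) = 9959/10000 ≈ 0.995900
step 2 [2y] zero: DF = P = 4939/5000 ≈ 0.987800
step 3 [3y] bond c/1=1/100: DF=(975297/1000000 − 1/100·(0.995900+0.987800))/(1+1/100) = 473/500 ≈ 0.946000
step 4 [4y] zero: DF = P = 4611/5000 ≈ 0.922200
step 5 [5y] swap r/1=289/15884: DF=(1 − 289/15884·(0.995900+0.987800+0.946000+0.922200))/(1+289/15884) = 9133/10000 ≈ 0.913300
step 6 [6y] bond c/1=33/400: DF=(5506321/4000000 − 33/400·(0.995900+0.987800+0.946000+0.922200+0.913300))/(1+33/400) = 1817/2000 ≈ 0.908500

1 1 9959/10000
2 2 4939/5000
3 3 473/500
4 4 4611/5000
5 5 9133/10000
6 6 1817/2000
f(3y,4y) = ((473/500)/(4611/5000) − 1)/(1) = 119/4611 ≈ 2.5808%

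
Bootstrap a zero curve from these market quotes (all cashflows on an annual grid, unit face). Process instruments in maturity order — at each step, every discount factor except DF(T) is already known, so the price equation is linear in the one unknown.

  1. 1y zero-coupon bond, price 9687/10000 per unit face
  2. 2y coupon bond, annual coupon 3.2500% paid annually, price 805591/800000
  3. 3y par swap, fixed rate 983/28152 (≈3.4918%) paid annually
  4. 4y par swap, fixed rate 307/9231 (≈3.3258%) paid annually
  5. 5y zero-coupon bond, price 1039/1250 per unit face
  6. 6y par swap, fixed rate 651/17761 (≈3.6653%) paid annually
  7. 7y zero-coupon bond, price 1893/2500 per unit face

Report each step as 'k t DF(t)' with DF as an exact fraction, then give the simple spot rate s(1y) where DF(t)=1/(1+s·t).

step 1 [1y] zero: DF = P = 9687/10000 ≈ 0.968700
step 2 [2y] bond c/1=13/400: DF=(805591/800000 − 13/400·(0.968700))/(1+13/400) = 1181/1250 ≈ 0.944800
step 3 [3y] swap r/1=983/28152: DF=(1 − 983/28152·(0.968700+0.944800))/(1+983/28152) = 9017/10000 ≈ 0.901700
step 4 [4y] swap r/1=307/9231: DF=(1 − 307/9231·(0.968700+0.944800+0.901700))/(1+307/9231) = 2193/2500 ≈ 0.877200
step 5 [5y] zero: DF = P = 1039/1250 ≈ 0.831200
step 6 [6y] swap r/1=651/17761: DF=(1 − 651/17761·(0.968700+0.944800+0.901700+0.877200+0.831200))/(1+651/17761) = 8047/10000 ≈ 0.804700
step 7 [7y] zero: DF = P = 1893/2500 ≈ 0.757200

1 1 9687/10000
2 2 1181/1250
3 3 9017/10000
4 4 2193/2500
5 5 1039/1250
6 6 8047/10000
7 7 1893/2500
s(1y) = (1/(9687/10000) − 1)/(1) = 313/9687 ≈ 3.2311%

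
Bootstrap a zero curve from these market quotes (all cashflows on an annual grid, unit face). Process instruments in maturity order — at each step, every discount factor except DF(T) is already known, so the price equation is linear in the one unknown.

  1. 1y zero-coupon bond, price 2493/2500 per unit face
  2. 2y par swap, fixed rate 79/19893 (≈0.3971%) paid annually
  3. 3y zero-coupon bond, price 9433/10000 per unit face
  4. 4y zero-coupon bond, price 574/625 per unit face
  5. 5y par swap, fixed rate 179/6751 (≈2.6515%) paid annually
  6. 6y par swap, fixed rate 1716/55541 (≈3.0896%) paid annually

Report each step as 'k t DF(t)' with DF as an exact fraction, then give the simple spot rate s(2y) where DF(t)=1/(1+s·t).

step 1 [1y] zero: DF = P = 2493/2500 ≈ 0.997200
step 2 [2y] swap r/1=79/19893: DF=(1 − 79/19893·(0.997200))/(1+79/19893) = 9921/10000 ≈ 0.992100
step 3 [3y] zero: DF = P = 9433/10000 ≈ 0.943300
step 4 [4y] zero: DF = P = 574/625 ≈ 0.918400
step 5 [5y] swap r/1=179/6751: DF=(1 − 179/6751·(0.997200+0.992100+0.943300+0.918400))/(1+179/6751) = 8747/10000 ≈ 0.874700
step 6 [6y] swap r/1=1716/55541: DF=(1 − 1716/55541·(0.997200+0.992100+0.943300+0.918400+0.874700))/(1+1716/55541) = 2071/2500 ≈ 0.828400

1 1 2493/2500
2 2 9921/10000
3 3 9433/10000
4 4 574/625
5 5 8747/10000
6 6 2071/2500
s(2y) = (1/(9921/10000) − 1)/(2) = 79/19842 ≈ 0.3981%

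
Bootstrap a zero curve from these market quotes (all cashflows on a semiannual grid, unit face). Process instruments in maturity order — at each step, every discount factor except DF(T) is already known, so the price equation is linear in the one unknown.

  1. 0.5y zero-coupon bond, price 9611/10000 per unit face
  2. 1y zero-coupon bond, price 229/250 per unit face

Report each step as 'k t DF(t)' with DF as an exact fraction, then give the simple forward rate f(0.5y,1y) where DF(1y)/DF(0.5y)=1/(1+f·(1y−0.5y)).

step 1 [0.5y] zero: DF = P = 9611/10000 ≈ 0.961100
step 2 [1y] zero: DF = P = 229/250 ≈ 0.916000

1 1/2 9611/10000
2 1 229/250
f(0.5y,1y) = ((9611/10000)/(229/250) − 1)/(1/2) = 451/4580 ≈ 9.8472%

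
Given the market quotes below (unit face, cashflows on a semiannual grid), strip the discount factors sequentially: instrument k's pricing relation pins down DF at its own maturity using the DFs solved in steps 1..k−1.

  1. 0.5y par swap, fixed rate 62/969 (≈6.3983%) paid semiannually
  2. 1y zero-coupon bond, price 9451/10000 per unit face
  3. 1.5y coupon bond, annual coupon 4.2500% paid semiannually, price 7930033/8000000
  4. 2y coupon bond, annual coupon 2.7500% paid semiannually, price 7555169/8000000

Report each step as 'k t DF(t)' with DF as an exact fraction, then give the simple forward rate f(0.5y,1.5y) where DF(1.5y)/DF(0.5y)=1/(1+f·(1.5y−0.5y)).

1 1/2 969/1000
2 1 9451/10000
3 3/2 2327/2500
4 2 893/1000
f(0.5y,1.5y) = ((969/1000)/(2327/2500) − 1)/(1) = 191/4654 ≈ 4.1040%

step 1 [0.5y] swap r/2=31/969: DF=(1 − 31/969·(0))/(1+31/969) = 969/1000 ≈ 0.969000
step 2 [1y] zero: DF = P = 9451/10000 ≈ 0.945100
step 3 [1.5y] bond c/2=17/800: DF=(7930033/8000000 − 17/800·(0.969000+0.945100))/(1+17/800) = 2327/2500 ≈ 0.930800
step 4 [2y] bond c/2=11/800: DF=(7555169/8000000 − 11/800·(0.969000+0.945100+0.930800))/(1+11/800) = 893/1000 ≈ 0.893000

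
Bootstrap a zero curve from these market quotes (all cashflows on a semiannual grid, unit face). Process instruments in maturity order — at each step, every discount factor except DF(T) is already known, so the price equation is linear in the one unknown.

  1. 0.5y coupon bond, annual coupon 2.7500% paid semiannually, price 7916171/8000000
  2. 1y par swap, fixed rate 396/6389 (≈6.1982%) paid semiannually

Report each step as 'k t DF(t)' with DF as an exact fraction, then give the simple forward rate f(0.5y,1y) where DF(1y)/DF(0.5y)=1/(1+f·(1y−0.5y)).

step 1 [0.5y] bond c/2=11/800: DF=(7916171/8000000 − 11/800·(0))/(1+11/800) = 9761/10000 ≈ 0.976100
step 2 [1y] swap r/2=198/6389: DF=(1 − 198/6389·(0.976100))/(1+198/6389) = 4703/5000 ≈ 0.940600

1 1/2 9761/10000
2 1 4703/5000
f(0.5y,1y) = ((9761/10000)/(4703/5000) − 1)/(1/2) = 355/4703 ≈ 7.5484%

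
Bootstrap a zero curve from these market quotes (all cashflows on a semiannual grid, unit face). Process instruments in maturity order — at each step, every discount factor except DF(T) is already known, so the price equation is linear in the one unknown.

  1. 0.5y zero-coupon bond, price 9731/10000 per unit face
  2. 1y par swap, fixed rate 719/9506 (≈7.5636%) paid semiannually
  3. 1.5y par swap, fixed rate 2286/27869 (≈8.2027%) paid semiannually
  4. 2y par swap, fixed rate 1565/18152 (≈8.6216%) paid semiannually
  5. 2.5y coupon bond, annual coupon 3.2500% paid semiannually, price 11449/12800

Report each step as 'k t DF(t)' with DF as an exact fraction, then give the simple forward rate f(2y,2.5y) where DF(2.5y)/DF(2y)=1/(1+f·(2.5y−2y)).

step 1 [0.5y] zero: DF = P = 9731/10000 ≈ 0.973100
step 2 [1y] swap r/2=719/19012: DF=(1 − 719/19012·(0.973100))/(1+719/19012) = 9281/10000 ≈ 0.928100
step 3 [1.5y] swap r/2=1143/27869: DF=(1 − 1143/27869·(0.973100+0.928100))/(1+1143/27869) = 8857/10000 ≈ 0.885700
step 4 [2y] swap r/2=1565/36304: DF=(1 − 1565/36304·(0.973100+0.928100+0.885700))/(1+1565/36304) = 1687/2000 ≈ 0.843500
step 5 [2.5y] bond c/2=13/800: DF=(11449/12800 − 13/800·(0.973100+0.928100+0.885700+0.843500))/(1+13/800) = 8221/10000 ≈ 0.822100

1 1/2 9731/10000
2 1 9281/10000
3 3/2 8857/10000
4 2 1687/2000
5 5/2 8221/10000
f(2y,2.5y) = ((1687/2000)/(8221/10000) − 1)/(1/2) = 428/8221 ≈ 5.2062%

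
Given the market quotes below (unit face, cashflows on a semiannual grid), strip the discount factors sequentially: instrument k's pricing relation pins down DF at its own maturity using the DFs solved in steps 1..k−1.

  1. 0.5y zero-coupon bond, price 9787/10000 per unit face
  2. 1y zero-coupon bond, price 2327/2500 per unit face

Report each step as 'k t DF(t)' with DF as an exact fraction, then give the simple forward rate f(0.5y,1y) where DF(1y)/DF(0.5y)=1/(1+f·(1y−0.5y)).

1 1/2 9787/10000
2 1 2327/2500
f(0.5y,1y) = ((9787/10000)/(2327/2500) − 1)/(1/2) = 479/4654 ≈ 10.2922%

step 1 [0.5y] zero: DF = P = 9787/10000 ≈ 0.978700
step 2 [1y] zero: DF = P = 2327/2500 ≈ 0.930800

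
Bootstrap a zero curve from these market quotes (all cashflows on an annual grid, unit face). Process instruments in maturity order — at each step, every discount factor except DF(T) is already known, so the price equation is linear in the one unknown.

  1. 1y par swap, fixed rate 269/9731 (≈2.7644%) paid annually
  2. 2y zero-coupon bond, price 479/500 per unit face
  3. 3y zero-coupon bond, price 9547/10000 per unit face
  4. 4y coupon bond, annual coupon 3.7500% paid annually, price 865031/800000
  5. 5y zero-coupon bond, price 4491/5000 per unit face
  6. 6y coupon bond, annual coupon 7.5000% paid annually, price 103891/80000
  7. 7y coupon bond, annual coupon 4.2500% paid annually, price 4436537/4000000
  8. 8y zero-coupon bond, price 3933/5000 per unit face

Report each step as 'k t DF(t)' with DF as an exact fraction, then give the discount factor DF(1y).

step 1 [1y] swap r/1=269/9731: DF=(1 − 269/9731·(0))/(1+269/9731) = 9731/10000 ≈ 0.973100
step 2 [2y] zero: DF = P = 479/500 ≈ 0.958000
step 3 [3y] zero: DF = P = 9547/10000 ≈ 0.954700
step 4 [4y] bond c/1=3/80: DF=(865031/800000 − 3/80·(0.973100+0.958000+0.954700))/(1+3/80) = 9379/10000 ≈ 0.937900
step 5 [5y] zero: DF = P = 4491/5000 ≈ 0.898200
step 6 [6y] bond c/1=3/40: DF=(103891/80000 − 3/40·(0.973100+0.958000+0.954700+0.937900+0.898200))/(1+3/40) = 4393/5000 ≈ 0.878600
step 7 [7y] bond c/1=17/400: DF=(4436537/4000000 − 17/400·(0.973100+0.958000+0.954700+0.937900+0.898200+0.878600))/(1+17/400) = 2089/2500 ≈ 0.835600
step 8 [8y] zero: DF = P = 3933/5000 ≈ 0.786600

1 1 9731/10000
2 2 479/500
3 3 9547/10000
4 4 9379/10000
5 5 4491/5000
6 6 4393/5000
7 7 2089/2500
8 8 3933/5000
DF(1y) = 9731/10000 ≈ 0.973100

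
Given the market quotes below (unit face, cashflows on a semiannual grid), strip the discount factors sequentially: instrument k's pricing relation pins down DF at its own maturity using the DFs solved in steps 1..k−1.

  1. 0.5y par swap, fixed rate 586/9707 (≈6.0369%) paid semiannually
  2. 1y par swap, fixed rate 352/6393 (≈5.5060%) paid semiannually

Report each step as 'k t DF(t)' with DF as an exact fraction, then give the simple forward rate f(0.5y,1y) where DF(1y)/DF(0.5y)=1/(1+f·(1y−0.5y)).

1 1/2 9707/10000
2 1 592/625
f(0.5y,1y) = ((9707/10000)/(592/625) − 1)/(1/2) = 235/4736 ≈ 4.9620%

step 1 [0.5y] swap r/2=293/9707: DF=(1 − 293/9707·(0))/(1+293/9707) = 9707/10000 ≈ 0.970700
step 2 [1y] swap r/2=176/6393: DF=(1 − 176/6393·(0.970700))/(1+176/6393) = 592/625 ≈ 0.947200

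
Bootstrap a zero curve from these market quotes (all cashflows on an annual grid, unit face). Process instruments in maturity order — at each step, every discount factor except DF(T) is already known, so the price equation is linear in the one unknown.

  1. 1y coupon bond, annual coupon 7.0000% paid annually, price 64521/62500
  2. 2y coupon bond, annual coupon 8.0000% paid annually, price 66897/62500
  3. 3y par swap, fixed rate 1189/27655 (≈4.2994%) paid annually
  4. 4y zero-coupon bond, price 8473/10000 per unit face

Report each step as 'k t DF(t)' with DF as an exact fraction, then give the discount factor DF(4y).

1 1 603/625
2 2 2299/2500
3 3 8811/10000
4 4 8473/10000
DF(4y) = 8473/10000 ≈ 0.847300

step 1 [1y] bond c/1=7/100: DF=(64521/62500 − 7/100·(0))/(1+7/100) = 603/625 ≈ 0.964800
step 2 [2y] bond c/1=2/25: DF=(66897/62500 − 2/25·(0.964800))/(1+2/25) = 2299/2500 ≈ 0.919600
step 3 [3y] swap r/1=1189/27655: DF=(1 − 1189/27655·(0.964800+0.919600))/(1+1189/27655) = 8811/10000 ≈ 0.881100
step 4 [4y] zero: DF = P = 8473/10000 ≈ 0.847300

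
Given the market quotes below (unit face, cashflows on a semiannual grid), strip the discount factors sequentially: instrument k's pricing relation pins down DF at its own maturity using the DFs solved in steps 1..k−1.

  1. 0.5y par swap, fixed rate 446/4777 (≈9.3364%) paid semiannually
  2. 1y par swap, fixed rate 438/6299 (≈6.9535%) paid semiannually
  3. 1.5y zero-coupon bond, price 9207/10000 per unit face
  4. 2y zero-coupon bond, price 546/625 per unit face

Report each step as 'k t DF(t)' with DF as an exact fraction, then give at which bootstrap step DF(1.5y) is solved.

step 1 [0.5y] swap r/2=223/4777: DF=(1 − 223/4777·(0))/(1+223/4777) = 4777/5000 ≈ 0.955400
step 2 [1y] swap r/2=219/6299: DF=(1 − 219/6299·(0.955400))/(1+219/6299) = 9343/10000 ≈ 0.934300
step 3 [1.5y] zero: DF = P = 9207/10000 ≈ 0.920700
step 4 [2y] zero: DF = P = 546/625 ≈ 0.873600

1 1/2 4777/5000
2 1 9343/10000
3 3/2 9207/10000
4 2 546/625
DF(1.5y) is solved at step 3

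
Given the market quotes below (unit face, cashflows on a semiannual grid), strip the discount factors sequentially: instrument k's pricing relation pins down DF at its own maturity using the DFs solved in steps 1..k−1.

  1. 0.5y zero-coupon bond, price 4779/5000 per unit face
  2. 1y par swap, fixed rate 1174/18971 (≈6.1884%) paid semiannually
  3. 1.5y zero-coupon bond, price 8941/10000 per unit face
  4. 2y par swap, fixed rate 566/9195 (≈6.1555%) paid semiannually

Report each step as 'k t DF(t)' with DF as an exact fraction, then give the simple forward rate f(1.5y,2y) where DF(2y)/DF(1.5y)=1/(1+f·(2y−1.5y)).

1 1/2 4779/5000
2 1 9413/10000
3 3/2 8941/10000
4 2 2217/2500
f(1.5y,2y) = ((8941/10000)/(2217/2500) − 1)/(1/2) = 73/4434 ≈ 1.6464%

step 1 [0.5y] zero: DF = P = 4779/5000 ≈ 0.955800
step 2 [1y] swap r/2=587/18971: DF=(1 − 587/18971·(0.955800))/(1+587/18971) = 9413/10000 ≈ 0.941300
step 3 [1.5y] zero: DF = P = 8941/10000 ≈ 0.894100
step 4 [2y] swap r/2=283/9195: DF=(1 − 283/9195·(0.955800+0.941300+0.894100))/(1+283/9195) = 2217/2500 ≈ 0.886800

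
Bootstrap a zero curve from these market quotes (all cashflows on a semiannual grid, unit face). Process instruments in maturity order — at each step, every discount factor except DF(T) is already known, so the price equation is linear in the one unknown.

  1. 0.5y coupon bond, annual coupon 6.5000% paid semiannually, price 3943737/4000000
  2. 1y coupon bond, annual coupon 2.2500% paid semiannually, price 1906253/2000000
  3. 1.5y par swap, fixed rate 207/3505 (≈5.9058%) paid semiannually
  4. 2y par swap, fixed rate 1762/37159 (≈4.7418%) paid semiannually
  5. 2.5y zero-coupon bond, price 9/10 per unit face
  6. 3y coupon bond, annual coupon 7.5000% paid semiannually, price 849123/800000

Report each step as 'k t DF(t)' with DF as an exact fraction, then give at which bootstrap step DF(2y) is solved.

1 1/2 9549/10000
2 1 9319/10000
3 3/2 2293/2500
4 2 9119/10000
5 5/2 9/10
6 3 4281/5000
DF(2y) is solved at step 4

step 1 [0.5y] bond c/2=13/400: DF=(3943737/4000000 − 13/400·(0))/(1+13/400) = 9549/10000 ≈ 0.954900
step 2 [1y] bond c/2=9/800: DF=(1906253/2000000 − 9/800·(0.954900))/(1+9/800) = 9319/10000 ≈ 0.931900
step 3 [1.5y] swap r/2=207/7010: DF=(1 − 207/7010·(0.954900+0.931900))/(1+207/7010) = 2293/2500 ≈ 0.917200
step 4 [2y] swap r/2=881/37159: DF=(1 − 881/37159·(0.954900+0.931900+0.917200))/(1+881/37159) = 9119/10000 ≈ 0.911900
step 5 [2.5y] zero: DF = P = 9/10 ≈ 0.900000
step 6 [3y] bond c/2=3/80: DF=(849123/800000 − 3/80·(0.954900+0.931900+0.917200+0.911900+0.900000))/(1+3/80) = 4281/5000 ≈ 0.856200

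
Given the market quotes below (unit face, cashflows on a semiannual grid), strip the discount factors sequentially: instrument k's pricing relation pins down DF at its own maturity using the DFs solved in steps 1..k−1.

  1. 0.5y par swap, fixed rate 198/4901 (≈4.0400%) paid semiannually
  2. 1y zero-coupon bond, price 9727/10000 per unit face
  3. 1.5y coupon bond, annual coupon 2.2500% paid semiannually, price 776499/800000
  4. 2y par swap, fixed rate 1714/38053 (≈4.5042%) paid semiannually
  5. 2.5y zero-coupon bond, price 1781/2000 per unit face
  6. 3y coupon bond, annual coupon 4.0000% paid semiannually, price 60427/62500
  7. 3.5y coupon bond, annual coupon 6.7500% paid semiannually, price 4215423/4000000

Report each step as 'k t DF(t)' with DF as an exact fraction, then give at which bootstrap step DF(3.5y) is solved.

step 1 [0.5y] swap r/2=99/4901: DF=(1 − 99/4901·(0))/(1+99/4901) = 4901/5000 ≈ 0.980200
step 2 [1y] zero: DF = P = 9727/10000 ≈ 0.972700
step 3 [1.5y] bond c/2=9/800: DF=(776499/800000 − 9/800·(0.980200+0.972700))/(1+9/800) = 9381/10000 ≈ 0.938100
step 4 [2y] swap r/2=857/38053: DF=(1 − 857/38053·(0.980200+0.972700+0.938100))/(1+857/38053) = 9143/10000 ≈ 0.914300
step 5 [2.5y] zero: DF = P = 1781/2000 ≈ 0.890500
step 6 [3y] bond c/2=1/50: DF=(60427/62500 − 1/50·(0.980200+0.972700+0.938100+0.914300+0.890500))/(1+1/50) = 4279/5000 ≈ 0.855800
step 7 [3.5y] bond c/2=27/800: DF=(4215423/4000000 − 27/800·(0.980200+0.972700+0.938100+0.914300+0.890500+0.855800))/(1+27/800) = 4191/5000 ≈ 0.838200

1 1/2 4901/5000
2 1 9727/10000
3 3/2 9381/10000
4 2 9143/10000
5 5/2 1781/2000
6 3 4279/5000
7 7/2 4191/5000
DF(3.5y) is solved at step 7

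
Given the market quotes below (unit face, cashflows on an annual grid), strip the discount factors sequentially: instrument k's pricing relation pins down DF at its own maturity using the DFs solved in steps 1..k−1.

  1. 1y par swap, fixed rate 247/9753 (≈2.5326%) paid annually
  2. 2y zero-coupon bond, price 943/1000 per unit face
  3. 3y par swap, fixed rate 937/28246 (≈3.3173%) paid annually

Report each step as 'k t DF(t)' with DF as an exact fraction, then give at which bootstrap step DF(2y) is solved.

step 1 [1y] swap r/1=247/9753: DF=(1 − 247/9753·(0))/(1+247/9753) = 9753/10000 ≈ 0.975300
step 2 [2y] zero: DF = P = 943/1000 ≈ 0.943000
step 3 [3y] swap r/1=937/28246: DF=(1 − 937/28246·(0.975300+0.943000))/(1+937/28246) = 9063/10000 ≈ 0.906300

1 1 9753/10000
2 2 943/1000
3 3 9063/10000
DF(2y) is solved at step 2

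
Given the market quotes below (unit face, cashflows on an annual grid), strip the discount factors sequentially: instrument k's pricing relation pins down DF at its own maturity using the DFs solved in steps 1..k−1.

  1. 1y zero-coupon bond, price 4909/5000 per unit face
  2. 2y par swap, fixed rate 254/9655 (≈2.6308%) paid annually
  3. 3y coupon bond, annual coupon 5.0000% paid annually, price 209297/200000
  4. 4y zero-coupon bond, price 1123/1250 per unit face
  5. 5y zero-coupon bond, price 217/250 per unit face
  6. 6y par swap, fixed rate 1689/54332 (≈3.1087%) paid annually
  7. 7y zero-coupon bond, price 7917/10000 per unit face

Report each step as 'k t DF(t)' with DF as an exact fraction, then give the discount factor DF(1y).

1 1 4909/5000
2 2 2373/2500
3 3 9047/10000
4 4 1123/1250
5 5 217/250
6 6 8311/10000
7 7 7917/10000
DF(1y) = 4909/5000 ≈ 0.981800

step 1 [1y] zero: DF = P = 4909/5000 ≈ 0.981800
step 2 [2y] swap r/1=254/9655: DF=(1 − 254/9655·(0.981800))/(1+254/9655) = 2373/2500 ≈ 0.949200
step 3 [3y] bond c/1=1/20: DF=(209297/200000 − 1/20·(0.981800+0.949200))/(1+1/20) = 9047/10000 ≈ 0.904700
step 4 [4y] zero: DF = P = 1123/1250 ≈ 0.898400
step 5 [5y] zero: DF = P = 217/250 ≈ 0.868000
step 6 [6y] swap r/1=1689/54332: DF=(1 − 1689/54332·(0.981800+0.949200+0.904700+0.898400+0.868000))/(1+1689/54332) = 8311/10000 ≈ 0.831100
step 7 [7y] zero: DF = P = 7917/10000 ≈ 0.791700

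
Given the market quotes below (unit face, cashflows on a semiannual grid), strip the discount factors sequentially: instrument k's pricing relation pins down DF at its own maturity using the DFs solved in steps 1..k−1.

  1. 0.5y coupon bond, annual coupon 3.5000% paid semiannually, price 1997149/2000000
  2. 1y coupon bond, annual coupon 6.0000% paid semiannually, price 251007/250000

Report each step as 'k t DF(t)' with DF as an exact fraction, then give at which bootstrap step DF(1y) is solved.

1 1/2 4907/5000
2 1 4731/5000
DF(1y) is solved at step 2

step 1 [0.5y] bond c/2=7/400: DF=(1997149/2000000 − 7/400·(0))/(1+7/400) = 4907/5000 ≈ 0.981400
step 2 [1y] bond c/2=3/100: DF=(251007/250000 − 3/100·(0.981400))/(1+3/100) = 4731/5000 ≈ 0.946200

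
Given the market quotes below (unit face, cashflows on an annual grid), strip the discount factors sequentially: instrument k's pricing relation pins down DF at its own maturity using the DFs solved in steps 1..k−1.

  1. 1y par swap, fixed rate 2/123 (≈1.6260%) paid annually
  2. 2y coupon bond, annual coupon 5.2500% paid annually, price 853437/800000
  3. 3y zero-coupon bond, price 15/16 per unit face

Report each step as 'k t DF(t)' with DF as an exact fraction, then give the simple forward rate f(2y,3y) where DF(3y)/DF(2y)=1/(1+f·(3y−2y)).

1 1 123/125
2 2 1929/2000
3 3 15/16
f(2y,3y) = ((1929/2000)/(15/16) − 1)/(1) = 18/625 ≈ 2.8800%

step 1 [1y] swap r/1=2/123: DF=(1 − 2/123·(0))/(1+2/123) = 123/125 ≈ 0.984000
step 2 [2y] bond c/1=21/400: DF=(853437/800000 − 21/400·(0.984000))/(1+21/400) = 1929/2000 ≈ 0.964500
step 3 [3y] zero: DF = P = 15/16 ≈ 0.937500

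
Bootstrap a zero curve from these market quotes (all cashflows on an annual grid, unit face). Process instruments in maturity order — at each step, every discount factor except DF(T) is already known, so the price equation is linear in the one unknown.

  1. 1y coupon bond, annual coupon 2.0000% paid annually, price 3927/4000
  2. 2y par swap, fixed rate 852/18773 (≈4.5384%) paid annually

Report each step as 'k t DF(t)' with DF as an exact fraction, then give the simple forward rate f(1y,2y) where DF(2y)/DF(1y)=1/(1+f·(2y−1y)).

step 1 [1y] bond c/1=1/50: DF=(3927/4000 − 1/50·(0))/(1+1/50) = 77/80 ≈ 0.962500
step 2 [2y] swap r/1=852/18773: DF=(1 − 852/18773·(0.962500))/(1+852/18773) = 2287/2500 ≈ 0.914800

1 1 77/80
2 2 2287/2500
f(1y,2y) = ((77/80)/(2287/2500) − 1)/(1) = 477/9148 ≈ 5.2143%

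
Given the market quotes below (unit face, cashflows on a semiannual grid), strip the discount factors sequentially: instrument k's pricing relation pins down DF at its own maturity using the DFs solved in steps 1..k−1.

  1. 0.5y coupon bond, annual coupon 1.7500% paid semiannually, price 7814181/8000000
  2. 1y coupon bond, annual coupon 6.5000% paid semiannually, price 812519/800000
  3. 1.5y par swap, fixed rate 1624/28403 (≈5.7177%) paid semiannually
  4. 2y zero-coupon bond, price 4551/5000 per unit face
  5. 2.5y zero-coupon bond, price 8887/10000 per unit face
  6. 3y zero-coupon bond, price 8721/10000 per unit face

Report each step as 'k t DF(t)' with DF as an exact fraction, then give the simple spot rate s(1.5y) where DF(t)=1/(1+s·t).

step 1 [0.5y] bond c/2=7/800: DF=(7814181/8000000 − 7/800·(0))/(1+7/800) = 9683/10000 ≈ 0.968300
step 2 [1y] bond c/2=13/400: DF=(812519/800000 − 13/400·(0.968300))/(1+13/400) = 2383/2500 ≈ 0.953200
step 3 [1.5y] swap r/2=812/28403: DF=(1 − 812/28403·(0.968300+0.953200))/(1+812/28403) = 2297/2500 ≈ 0.918800
step 4 [2y] zero: DF = P = 4551/5000 ≈ 0.910200
step 5 [2.5y] zero: DF = P = 8887/10000 ≈ 0.888700
step 6 [3y] zero: DF = P = 8721/10000 ≈ 0.872100

1 1/2 9683/10000
2 1 2383/2500
3 3/2 2297/2500
4 2 4551/5000
5 5/2 8887/10000
6 3 8721/10000
s(1.5y) = (1/(2297/2500) − 1)/(3/2) = 406/6891 ≈ 5.8917%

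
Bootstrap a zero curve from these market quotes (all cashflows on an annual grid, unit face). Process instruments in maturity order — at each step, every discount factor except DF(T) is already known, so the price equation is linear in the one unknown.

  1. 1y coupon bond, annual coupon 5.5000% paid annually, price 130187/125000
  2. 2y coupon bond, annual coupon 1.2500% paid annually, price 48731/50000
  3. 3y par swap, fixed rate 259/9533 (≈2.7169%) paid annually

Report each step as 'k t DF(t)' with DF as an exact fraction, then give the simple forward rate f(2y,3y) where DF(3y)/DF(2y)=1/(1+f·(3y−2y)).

1 1 617/625
2 2 594/625
3 3 9223/10000
f(2y,3y) = ((594/625)/(9223/10000) − 1)/(1) = 281/9223 ≈ 3.0467%

step 1 [1y] bond c/1=11/200: DF=(130187/125000 − 11/200·(0))/(1+11/200) = 617/625 ≈ 0.987200
step 2 [2y] bond c/1=1/80: DF=(48731/50000 − 1/80·(0.987200))/(1+1/80) = 594/625 ≈ 0.950400
step 3 [3y] swap r/1=259/9533: DF=(1 − 259/9533·(0.987200+0.950400))/(1+259/9533) = 9223/10000 ≈ 0.922300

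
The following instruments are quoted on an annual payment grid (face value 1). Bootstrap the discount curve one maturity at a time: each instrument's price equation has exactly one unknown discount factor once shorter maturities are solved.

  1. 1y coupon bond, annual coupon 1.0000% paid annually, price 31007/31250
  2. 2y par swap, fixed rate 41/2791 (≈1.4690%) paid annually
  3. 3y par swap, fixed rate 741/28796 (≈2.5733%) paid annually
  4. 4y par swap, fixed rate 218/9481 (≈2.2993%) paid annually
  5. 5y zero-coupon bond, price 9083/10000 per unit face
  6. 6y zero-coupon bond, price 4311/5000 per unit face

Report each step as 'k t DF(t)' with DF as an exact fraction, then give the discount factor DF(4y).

1 1 614/625
2 2 9713/10000
3 3 9259/10000
4 4 1141/1250
5 5 9083/10000
6 6 4311/5000
DF(4y) = 1141/1250 ≈ 0.912800

step 1 [1y] bond c/1=1/100: DF=(31007/31250 − 1/100·(0))/(1+1/100) = 614/625 ≈ 0.982400
step 2 [2y] swap r/1=41/2791: DF=(1 − 41/2791·(0.982400))/(1+41/2791) = 9713/10000 ≈ 0.971300
step 3 [3y] swap r/1=741/28796: DF=(1 − 741/28796·(0.982400+0.971300))/(1+741/28796) = 9259/10000 ≈ 0.925900
step 4 [4y] swap r/1=218/9481: DF=(1 − 218/9481·(0.982400+0.971300+0.925900))/(1+218/9481) = 1141/1250 ≈ 0.912800
step 5 [5y] zero: DF = P = 9083/10000 ≈ 0.908300
step 6 [6y] zero: DF = P = 4311/5000 ≈ 0.862200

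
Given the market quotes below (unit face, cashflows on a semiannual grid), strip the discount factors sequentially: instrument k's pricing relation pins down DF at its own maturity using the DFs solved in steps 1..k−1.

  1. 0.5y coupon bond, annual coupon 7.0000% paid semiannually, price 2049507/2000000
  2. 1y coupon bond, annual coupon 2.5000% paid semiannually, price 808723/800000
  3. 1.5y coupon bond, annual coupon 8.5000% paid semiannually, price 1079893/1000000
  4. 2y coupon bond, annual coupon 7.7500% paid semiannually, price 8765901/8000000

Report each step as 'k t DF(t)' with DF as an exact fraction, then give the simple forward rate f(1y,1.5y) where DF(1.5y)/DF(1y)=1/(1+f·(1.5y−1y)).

step 1 [0.5y] bond c/2=7/200: DF=(2049507/2000000 − 7/200·(0))/(1+7/200) = 9901/10000 ≈ 0.990100
step 2 [1y] bond c/2=1/80: DF=(808723/800000 − 1/80·(0.990100))/(1+1/80) = 4931/5000 ≈ 0.986200
step 3 [1.5y] bond c/2=17/400: DF=(1079893/1000000 − 17/400·(0.990100+0.986200))/(1+17/400) = 9553/10000 ≈ 0.955300
step 4 [2y] bond c/2=31/800: DF=(8765901/8000000 − 31/800·(0.990100+0.986200+0.955300))/(1+31/800) = 1891/2000 ≈ 0.945500

1 1/2 9901/10000
2 1 4931/5000
3 3/2 9553/10000
4 2 1891/2000
f(1y,1.5y) = ((4931/5000)/(9553/10000) − 1)/(1/2) = 618/9553 ≈ 6.4692%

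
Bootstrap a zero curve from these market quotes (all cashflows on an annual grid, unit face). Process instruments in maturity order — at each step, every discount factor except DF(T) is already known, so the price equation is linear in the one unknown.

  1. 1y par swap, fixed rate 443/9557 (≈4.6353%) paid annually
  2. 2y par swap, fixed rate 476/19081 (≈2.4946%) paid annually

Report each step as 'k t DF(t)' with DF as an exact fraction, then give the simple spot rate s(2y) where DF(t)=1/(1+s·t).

1 1 9557/10000
2 2 2381/2500
s(2y) = (1/(2381/2500) − 1)/(2) = 119/4762 ≈ 2.4990%

step 1 [1y] swap r/1=443/9557: DF=(1 − 443/9557·(0))/(1+443/9557) = 9557/10000 ≈ 0.955700
step 2 [2y] swap r/1=476/19081: DF=(1 − 476/19081·(0.955700))/(1+476/19081) = 2381/2500 ≈ 0.952400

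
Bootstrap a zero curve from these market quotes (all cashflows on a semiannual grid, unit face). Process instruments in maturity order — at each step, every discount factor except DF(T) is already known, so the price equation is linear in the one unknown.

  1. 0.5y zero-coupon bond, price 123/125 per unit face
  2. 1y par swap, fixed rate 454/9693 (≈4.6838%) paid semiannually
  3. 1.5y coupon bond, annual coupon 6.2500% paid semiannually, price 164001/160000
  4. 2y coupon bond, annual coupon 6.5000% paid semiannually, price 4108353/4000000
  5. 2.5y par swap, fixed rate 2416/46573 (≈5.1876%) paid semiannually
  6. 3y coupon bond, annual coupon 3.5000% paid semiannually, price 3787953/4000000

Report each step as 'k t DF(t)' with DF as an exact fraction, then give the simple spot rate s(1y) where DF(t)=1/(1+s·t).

step 1 [0.5y] zero: DF = P = 123/125 ≈ 0.984000
step 2 [1y] swap r/2=227/9693: DF=(1 − 227/9693·(0.984000))/(1+227/9693) = 4773/5000 ≈ 0.954600
step 3 [1.5y] bond c/2=1/32: DF=(164001/160000 − 1/32·(0.984000+0.954600))/(1+1/32) = 1169/1250 ≈ 0.935200
step 4 [2y] bond c/2=13/400: DF=(4108353/4000000 − 13/400·(0.984000+0.954600+0.935200))/(1+13/400) = 9043/10000 ≈ 0.904300
step 5 [2.5y] swap r/2=1208/46573: DF=(1 − 1208/46573·(0.984000+0.954600+0.935200+0.904300))/(1+1208/46573) = 1099/1250 ≈ 0.879200
step 6 [3y] bond c/2=7/400: DF=(3787953/4000000 − 7/400·(0.984000+0.954600+0.935200+0.904300+0.879200))/(1+7/400) = 4253/5000 ≈ 0.850600

1 1/2 123/125
2 1 4773/5000
3 3/2 1169/1250
4 2 9043/10000
5 5/2 1099/1250
6 3 4253/5000
s(1y) = (1/(4773/5000) − 1)/(1) = 227/4773 ≈ 4.7559%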